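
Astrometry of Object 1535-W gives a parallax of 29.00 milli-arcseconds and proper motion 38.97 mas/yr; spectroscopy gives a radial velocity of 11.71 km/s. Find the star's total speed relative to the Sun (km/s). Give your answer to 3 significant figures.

13.3 km/s

d = 1/p = 1/0.02900″ = 34.483 pc.
μ = 38.97 mas/yr = 0.03897 ″/yr.
v_t = 4.740 μ d = 4.740 × 0.03897 × 34.483 = 6.3696 km/s.
v = √(v_r² + v_t²) = √(11.71² + 6.3696²) = √177.696 = 13.33 km/s.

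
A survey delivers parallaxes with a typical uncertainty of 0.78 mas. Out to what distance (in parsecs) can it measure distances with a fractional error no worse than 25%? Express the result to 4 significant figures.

σ_d/d = σ_p/p, so the condition is σ_p/p ≤ 0.25, i.e. p ≥ σ_p/0.25.
p_min = 0.78/0.25 = 3.12 mas = 0.00312 arcsec.
d_max = 1/p_min = 1/0.00312 = 320.51 pc.

320.5 pc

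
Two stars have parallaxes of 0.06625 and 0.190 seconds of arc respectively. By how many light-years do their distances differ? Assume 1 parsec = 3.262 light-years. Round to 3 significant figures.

32.1 ly

d_A = 1/0.06625″ = 15.094 pc; d_B = 1/0.1900″ = 5.2632 pc.
|d_B − d_A| = |5.2632 − 15.094| = 9.8308 pc = 9.8308 × 3.262 ly = 32.068 ly.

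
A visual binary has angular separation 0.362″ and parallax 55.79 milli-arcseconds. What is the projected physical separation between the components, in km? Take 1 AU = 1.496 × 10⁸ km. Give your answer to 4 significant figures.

9.707 × 10^8 km

d = 1/p = 1/0.05579″ = 17.924 pc.
At distance d (pc), an angle of θ arcsec spans θ·d AU: s = 0.362 × 17.924 = 6.4885 AU.
= 6.4885 × 1.496 × 10⁸ km = 9.7068 × 10^8 km.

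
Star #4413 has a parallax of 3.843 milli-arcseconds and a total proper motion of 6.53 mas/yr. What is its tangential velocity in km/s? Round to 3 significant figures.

d = 1/p = 1/0.003843″ = 260.21 pc.
μ = 6.53 mas/yr = 0.00653 ″/yr.
v_t = 4.74 × μ × d = 4.74 × 0.00653 × 260.21 = 8.0541 km/s.

8.05 km/s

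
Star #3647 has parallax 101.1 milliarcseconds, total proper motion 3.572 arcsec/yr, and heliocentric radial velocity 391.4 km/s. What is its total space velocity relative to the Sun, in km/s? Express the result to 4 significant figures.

d = 1/p = 1/0.1011″ = 9.8912 pc.
v_t = 4.740 μ d = 4.740 × 3.572 × 9.8912 = 167.47 km/s.
v = √(v_r² + v_t²) = √(391.4² + 167.47²) = √181240 = 425.72 km/s.

425.7 km/s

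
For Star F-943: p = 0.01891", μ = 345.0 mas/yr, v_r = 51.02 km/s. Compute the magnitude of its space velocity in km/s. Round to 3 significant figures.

d = 1/p = 1/0.01891″ = 52.882 pc.
μ = 345.0 mas/yr = 0.3450 ″/yr.
v_t = 4.740 μ d = 4.740 × 0.3450 × 52.882 = 86.478 km/s.
v = √(v_r² + v_t²) = √(51.02² + 86.478²) = √10081.5 = 100.41 km/s.

100 km/s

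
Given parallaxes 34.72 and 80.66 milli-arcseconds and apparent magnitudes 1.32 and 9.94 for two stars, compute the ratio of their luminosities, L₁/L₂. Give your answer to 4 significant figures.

L₁/L₂ = 15140

d₁ = 1/p₁ = 1/0.03472″ = 28.802 pc; d₂ = 1/p₂ = 1/0.08066″ = 12.398 pc.
M₁ = m₁ − 5 log₁₀ d₁ + 5 = 1.32 − 7.2971 + 5 = -0.9771.
M₂ = 9.94 − 5.4668 + 5 = 9.4732.
L₁/L₂ = 10^(0.4(M₂ − M₁)) = 10^(0.4 × 10.4503) = 10^4.18012 = 15140.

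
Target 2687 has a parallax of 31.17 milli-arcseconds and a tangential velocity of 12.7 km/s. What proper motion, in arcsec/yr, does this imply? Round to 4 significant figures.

d = 1/p = 1/0.03117″ = 32.082 pc.
μ = v_t / (4.74 d) = 12.7 / (4.74 × 32.082) = 12.7 / 152.07 = 0.083514 ″/yr.

0.08351 arcsec/yr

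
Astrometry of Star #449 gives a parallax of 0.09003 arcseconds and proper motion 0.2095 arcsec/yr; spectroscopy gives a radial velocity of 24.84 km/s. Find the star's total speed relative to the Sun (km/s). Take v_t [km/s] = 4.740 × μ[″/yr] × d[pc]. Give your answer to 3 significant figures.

d = 1/p = 1/0.09003″ = 11.107 pc.
v_t = 4.740 μ d = 4.740 × 0.2095 × 11.107 = 11.03 km/s.
v = √(v_r² + v_t²) = √(24.84² + 11.03²) = √738.687 = 27.179 km/s.

27.2 km/s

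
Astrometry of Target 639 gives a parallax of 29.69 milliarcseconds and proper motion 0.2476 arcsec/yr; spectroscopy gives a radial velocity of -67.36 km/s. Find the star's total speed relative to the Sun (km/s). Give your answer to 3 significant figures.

d = 1/p = 1/0.02969″ = 33.681 pc.
v_t = 4.740 μ d = 4.740 × 0.2476 × 33.681 = 39.529 km/s.
v = √(v_r² + v_t²) = √((-67.36)² + 39.529²) = √6099.91 = 78.102 km/s.

78.1 km/s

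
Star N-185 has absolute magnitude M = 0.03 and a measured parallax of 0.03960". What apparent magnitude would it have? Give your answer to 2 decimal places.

m = 2.04

d = 1/p = 1/0.03960″ = 25.253 pc.
m − M = 5 log₁₀ d − 5 = 5 log₁₀(25.253) − 5 = 7.0116 − 5 = 2.0116.
m = M + (m − M) = 0.03 + 2.0116 = 2.04.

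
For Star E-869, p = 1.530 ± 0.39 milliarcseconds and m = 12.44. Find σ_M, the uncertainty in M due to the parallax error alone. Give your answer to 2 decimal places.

σ_M = 0.55 mag

M = m − 5 log₁₀ d + 5 = m + 5 log₁₀ p + 5, so ∂M/∂p = 5/(p ln 10).
σ_M = (5/ln 10) · (σ_p/p) = 2.1715 × 0.39/1.530 = 2.1715 × 0.2549 = 0.55352.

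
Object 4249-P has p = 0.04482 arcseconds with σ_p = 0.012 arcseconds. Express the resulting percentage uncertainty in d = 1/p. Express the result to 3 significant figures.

For d = 1/p, |σ_d/d| = |σ_p/p|.
σ_p/p = 0.012 / 0.04482 = 0.26774 = 26.774%.

26.8%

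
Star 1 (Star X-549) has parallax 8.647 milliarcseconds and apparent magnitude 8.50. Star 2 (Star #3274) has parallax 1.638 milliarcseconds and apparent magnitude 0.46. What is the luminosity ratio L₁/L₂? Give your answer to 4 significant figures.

d₁ = 1/p₁ = 1/0.008647″ = 115.65 pc; d₂ = 1/p₂ = 1/0.001638″ = 610.5 pc.
M₁ = m₁ − 5 log₁₀ d₁ + 5 = 8.50 − 10.3157 + 5 = 3.1843.
M₂ = 0.46 − 13.9284 + 5 = -8.4684.
L₁/L₂ = 10^(0.4(M₂ − M₁)) = 10^(0.4 × (-11.6527)) = 10^(-4.66108) = 0.000021823.

L₁/L₂ = 2.182 × 10^-5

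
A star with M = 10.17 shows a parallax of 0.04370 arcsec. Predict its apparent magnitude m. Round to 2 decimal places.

d = 1/p = 1/0.04370″ = 22.883 pc.
m − M = 5 log₁₀ d − 5 = 5 log₁₀(22.883) − 5 = 6.7976 − 5 = 1.7976.
m = M + (m − M) = 10.17 + 1.7976 = 11.97.

m = 11.97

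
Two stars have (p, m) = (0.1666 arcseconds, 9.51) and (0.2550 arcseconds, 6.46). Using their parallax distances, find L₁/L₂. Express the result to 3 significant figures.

L₁/L₂ = 0.141

d₁ = 1/p₁ = 1/0.1666″ = 6.0024 pc; d₂ = 1/p₂ = 1/0.2550″ = 3.9216 pc.
M₁ = m₁ − 5 log₁₀ d₁ + 5 = 9.51 − 3.8916 + 5 = 10.6184.
M₂ = 6.46 − 2.9673 + 5 = 8.4927.
L₁/L₂ = 10^(0.4(M₂ − M₁)) = 10^(0.4 × (-2.1257)) = 10^(-0.85028) = 0.14116.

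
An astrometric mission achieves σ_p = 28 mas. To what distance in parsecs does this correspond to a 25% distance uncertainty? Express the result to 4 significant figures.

8.929 pc

σ_d/d = σ_p/p, so the condition is σ_p/p ≤ 0.25, i.e. p ≥ σ_p/0.25.
p_min = 28/0.25 = 112 mas = 0.112 arcsec.
d_max = 1/p_min = 1/0.112 = 8.9286 pc.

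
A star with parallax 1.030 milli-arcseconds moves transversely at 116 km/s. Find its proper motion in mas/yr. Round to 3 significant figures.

d = 1/p = 1/0.001030″ = 970.87 pc.
μ = v_t / (4.74 d) = 116 / (4.74 × 970.87) = 116 / 4601.9 = 0.025207 ″/yr = 25.207 mas/yr.

25.2 mas/yr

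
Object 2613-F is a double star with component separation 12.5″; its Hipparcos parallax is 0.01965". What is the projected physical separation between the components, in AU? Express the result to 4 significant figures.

636.1 AU

d = 1/p = 1/0.01965″ = 50.891 pc.
At distance d (pc), an angle of θ arcsec spans θ·d AU: s = 12.5 × 50.891 = 636.14 AU.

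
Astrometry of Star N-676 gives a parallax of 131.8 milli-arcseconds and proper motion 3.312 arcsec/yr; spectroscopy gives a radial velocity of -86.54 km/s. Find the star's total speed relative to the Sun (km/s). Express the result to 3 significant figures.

147 km/s

d = 1/p = 1/0.1318″ = 7.5873 pc.
v_t = 4.740 μ d = 4.740 × 3.312 × 7.5873 = 119.11 km/s.
v = √(v_r² + v_t²) = √((-86.54)² + 119.11²) = √21676.4 = 147.23 km/s.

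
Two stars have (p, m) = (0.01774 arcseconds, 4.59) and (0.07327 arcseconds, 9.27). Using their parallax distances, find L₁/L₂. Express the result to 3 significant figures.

d₁ = 1/p₁ = 1/0.01774″ = 56.37 pc; d₂ = 1/p₂ = 1/0.07327″ = 13.648 pc.
M₁ = m₁ − 5 log₁₀ d₁ + 5 = 4.59 − 8.7552 + 5 = 0.8348.
M₂ = 9.27 − 5.6753 + 5 = 8.5947.
L₁/L₂ = 10^(0.4(M₂ − M₁)) = 10^(0.4 × 7.7599) = 10^3.10396 = 1270.5.

L₁/L₂ = 1270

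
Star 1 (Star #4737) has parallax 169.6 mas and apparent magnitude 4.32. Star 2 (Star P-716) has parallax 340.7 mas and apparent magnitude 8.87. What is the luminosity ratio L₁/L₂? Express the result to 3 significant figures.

d₁ = 1/p₁ = 1/0.1696″ = 5.8962 pc; d₂ = 1/p₂ = 1/0.3407″ = 2.9351 pc.
M₁ = m₁ − 5 log₁₀ d₁ + 5 = 4.32 − 3.8529 + 5 = 5.4671.
M₂ = 8.87 − 2.3381 + 5 = 11.5319.
L₁/L₂ = 10^(0.4(M₂ − M₁)) = 10^(0.4 × 6.0648) = 10^2.42592 = 266.64.

L₁/L₂ = 267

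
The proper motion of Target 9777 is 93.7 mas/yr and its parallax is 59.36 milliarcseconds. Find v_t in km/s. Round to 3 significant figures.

7.48 km/s

d = 1/p = 1/0.05936″ = 16.846 pc.
μ = 93.7 mas/yr = 0.0937 ″/yr.
v_t = 4.74 × μ × d = 4.74 × 0.0937 × 16.846 = 7.4819 km/s.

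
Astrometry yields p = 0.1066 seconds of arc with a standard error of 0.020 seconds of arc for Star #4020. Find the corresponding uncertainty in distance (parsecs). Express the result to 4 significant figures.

d = 1/p, so σ_d = σ_p / p².
σ_d = 0.0200 / (0.1066)² = 0.0200 / 0.011364 = 1.7599 pc.

1.760 pc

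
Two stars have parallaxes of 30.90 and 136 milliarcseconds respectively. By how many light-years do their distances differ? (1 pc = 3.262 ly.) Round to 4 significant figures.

81.58 ly

d_A = 1/0.03090″ = 32.362 pc; d_B = 1/0.1360″ = 7.3529 pc.
|d_B − d_A| = |7.3529 − 32.362| = 25.009 pc = 25.009 × 3.262 ly = 81.579 ly.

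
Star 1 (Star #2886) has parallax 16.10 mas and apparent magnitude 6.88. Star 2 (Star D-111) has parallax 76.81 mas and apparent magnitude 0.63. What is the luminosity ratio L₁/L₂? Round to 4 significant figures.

L₁/L₂ = 0.07198

d₁ = 1/p₁ = 1/0.01610″ = 62.112 pc; d₂ = 1/p₂ = 1/0.07681″ = 13.019 pc.
M₁ = m₁ − 5 log₁₀ d₁ + 5 = 6.88 − 8.9659 + 5 = 2.9141.
M₂ = 0.63 − 5.5729 + 5 = 0.0571.
L₁/L₂ = 10^(0.4(M₂ − M₁)) = 10^(0.4 × (-2.8570)) = 10^(-1.14280) = 0.071978.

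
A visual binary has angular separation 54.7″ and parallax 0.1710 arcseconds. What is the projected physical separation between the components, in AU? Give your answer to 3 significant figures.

320 AU

d = 1/p = 1/0.1710″ = 5.848 pc.
At distance d (pc), an angle of θ arcsec spans θ·d AU: s = 54.7 × 5.848 = 319.89 AU.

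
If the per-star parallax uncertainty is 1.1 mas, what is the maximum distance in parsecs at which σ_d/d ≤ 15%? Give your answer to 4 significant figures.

136.4 pc

σ_d/d = σ_p/p, so the condition is σ_p/p ≤ 0.15, i.e. p ≥ σ_p/0.15.
p_min = 1.1/0.15 = 7.3333 mas = 0.0073333 arcsec.
d_max = 1/p_min = 1/0.0073333 = 136.36 pc.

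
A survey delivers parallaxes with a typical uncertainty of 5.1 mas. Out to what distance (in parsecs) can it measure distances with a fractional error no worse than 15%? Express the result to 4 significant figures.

29.41 pc

σ_d/d = σ_p/p, so the condition is σ_p/p ≤ 0.15, i.e. p ≥ σ_p/0.15.
p_min = 5.1/0.15 = 34 mas = 0.034 arcsec.
d_max = 1/p_min = 1/0.034 = 29.412 pc.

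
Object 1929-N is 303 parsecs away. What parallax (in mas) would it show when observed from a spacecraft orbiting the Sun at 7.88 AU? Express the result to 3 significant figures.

26.0 mas

p (arcsec) = B (AU) / d (pc).
p = 7.88 / 303 = 0.026007 arcsec = 26.007 mas.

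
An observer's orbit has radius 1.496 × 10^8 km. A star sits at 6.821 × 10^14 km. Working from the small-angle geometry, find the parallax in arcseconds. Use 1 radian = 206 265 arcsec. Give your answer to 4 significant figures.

θ ≈ B/d = (1.496 × 10^8) / (6.821 × 10^14) = 2.1932 × 10^-7 rad.
In arcseconds: 2.1932 × 10^-7 × 206265 = 0.045238″.

0.04524 arcsec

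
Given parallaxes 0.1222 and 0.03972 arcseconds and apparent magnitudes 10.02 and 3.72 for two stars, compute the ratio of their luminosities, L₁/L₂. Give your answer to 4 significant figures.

L₁/L₂ = 0.0003191

d₁ = 1/p₁ = 1/0.1222″ = 8.1833 pc; d₂ = 1/p₂ = 1/0.03972″ = 25.176 pc.
M₁ = m₁ − 5 log₁₀ d₁ + 5 = 10.02 − 4.5646 + 5 = 10.4554.
M₂ = 3.72 − 7.0049 + 5 = 1.7151.
L₁/L₂ = 10^(0.4(M₂ − M₁)) = 10^(0.4 × (-8.7403)) = 10^(-3.49612) = 0.00031907.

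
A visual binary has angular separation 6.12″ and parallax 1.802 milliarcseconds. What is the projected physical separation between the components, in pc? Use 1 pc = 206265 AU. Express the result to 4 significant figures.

d = 1/p = 1/0.001802″ = 554.94 pc.
At distance d (pc), an angle of θ arcsec spans θ·d AU: s = 6.12 × 554.94 = 3396.2 AU.
= 3396.2 / 206265 = 0.016465 pc.

0.01647 pc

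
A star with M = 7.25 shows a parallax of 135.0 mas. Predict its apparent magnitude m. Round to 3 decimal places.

m = 6.598

d = 1/p = 1/0.1350″ = 7.4074 pc.
m − M = 5 log₁₀ d − 5 = 5 log₁₀(7.4074) − 5 = 4.3483 − 5 = -0.6517.
m = M + (m − M) = 7.25 + (-0.6517) = 6.598.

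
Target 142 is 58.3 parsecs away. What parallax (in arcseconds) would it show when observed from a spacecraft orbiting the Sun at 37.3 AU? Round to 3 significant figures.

p (arcsec) = B (AU) / d (pc).
p = 37.3 / 58.3 = 0.63979 arcsec.

0.640 arcsec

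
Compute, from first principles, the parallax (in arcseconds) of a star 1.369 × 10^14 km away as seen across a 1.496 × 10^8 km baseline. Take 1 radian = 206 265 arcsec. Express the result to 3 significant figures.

θ ≈ B/d = (1.496 × 10^8) / (1.369 × 10^14) = 1.0928 × 10^-6 rad.
In arcseconds: 1.0928 × 10^-6 × 206265 = 0.22541″.

0.225 arcsec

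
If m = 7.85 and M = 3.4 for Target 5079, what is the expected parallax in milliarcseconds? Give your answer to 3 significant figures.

12.9 mas

m − M = 7.85 − 3.4 = 4.45.
d = 10^((m−M)/5 + 1) = 10^1.890 = 77.625 pc.
p = 1/d = 1/77.625 = 0.012882 arcsec = 12.882 mas.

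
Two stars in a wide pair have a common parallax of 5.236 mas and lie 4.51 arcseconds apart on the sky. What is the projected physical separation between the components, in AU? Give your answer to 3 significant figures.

d = 1/p = 1/0.005236″ = 190.99 pc.
At distance d (pc), an angle of θ arcsec spans θ·d AU: s = 4.51 × 190.99 = 861.36 AU.

861 AU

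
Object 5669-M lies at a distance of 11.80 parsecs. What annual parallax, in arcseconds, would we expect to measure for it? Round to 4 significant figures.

0.08475 arcsec

p = 1/d = 1/11.8 = 0.084746 arcsec.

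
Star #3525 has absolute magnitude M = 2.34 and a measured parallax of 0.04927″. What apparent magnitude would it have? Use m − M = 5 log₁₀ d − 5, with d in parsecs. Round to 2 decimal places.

m = 3.88

d = 1/p = 1/0.04927″ = 20.296 pc.
m − M = 5 log₁₀ d − 5 = 5 log₁₀(20.296) − 5 = 6.5371 − 5 = 1.5371.
m = M + (m − M) = 2.34 + 1.5371 = 3.88.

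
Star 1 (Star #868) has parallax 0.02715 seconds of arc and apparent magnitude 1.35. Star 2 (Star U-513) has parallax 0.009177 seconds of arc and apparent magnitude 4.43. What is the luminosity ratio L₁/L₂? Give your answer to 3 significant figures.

L₁/L₂ = 1.95

d₁ = 1/p₁ = 1/0.02715″ = 36.832 pc; d₂ = 1/p₂ = 1/0.009177″ = 108.97 pc.
M₁ = m₁ − 5 log₁₀ d₁ + 5 = 1.35 − 7.8311 + 5 = -1.4811.
M₂ = 4.43 − 10.1865 + 5 = -0.7565.
L₁/L₂ = 10^(0.4(M₂ − M₁)) = 10^(0.4 × 0.7246) = 10^0.28984 = 1.9491.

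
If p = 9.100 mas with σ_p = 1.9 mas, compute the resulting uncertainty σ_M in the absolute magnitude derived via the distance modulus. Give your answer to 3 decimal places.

M = m − 5 log₁₀ d + 5 = m + 5 log₁₀ p + 5, so ∂M/∂p = 5/(p ln 10).
σ_M = (5/ln 10) · (σ_p/p) = 2.1715 × 1.9/9.100 = 2.1715 × 0.20879 = 0.45339.

σ_M = 0.453 mag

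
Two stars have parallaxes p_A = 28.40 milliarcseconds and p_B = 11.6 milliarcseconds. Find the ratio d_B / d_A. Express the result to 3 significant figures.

2.45

Since d = 1/p, d_B/d_A = p_A/p_B.
= 28.40 / 11.6 = 2.4483.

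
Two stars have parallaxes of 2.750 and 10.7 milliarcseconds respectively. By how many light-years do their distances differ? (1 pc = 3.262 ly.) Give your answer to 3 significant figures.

d_A = 1/0.002750″ = 363.64 pc; d_B = 1/0.01070″ = 93.458 pc.
|d_B − d_A| = |93.458 − 363.64| = 270.18 pc = 270.18 × 3.262 ly = 881.33 ly.

881 ly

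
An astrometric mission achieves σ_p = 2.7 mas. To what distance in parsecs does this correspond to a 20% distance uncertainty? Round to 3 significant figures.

74.1 pc

σ_d/d = σ_p/p, so the condition is σ_p/p ≤ 0.20, i.e. p ≥ σ_p/0.20.
p_min = 2.7/0.20 = 13.5 mas = 0.0135 arcsec.
d_max = 1/p_min = 1/0.0135 = 74.074 pc.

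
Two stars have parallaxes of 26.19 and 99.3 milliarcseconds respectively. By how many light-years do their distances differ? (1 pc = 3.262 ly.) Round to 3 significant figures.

d_A = 1/0.02619″ = 38.183 pc; d_B = 1/0.09930″ = 10.07 pc.
|d_B − d_A| = |10.07 − 38.183| = 28.113 pc = 28.113 × 3.262 ly = 91.705 ly.

91.7 ly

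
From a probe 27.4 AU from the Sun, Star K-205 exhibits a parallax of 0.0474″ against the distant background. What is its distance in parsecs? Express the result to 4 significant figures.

578.1 pc

With baseline B (in AU) and parallax p (in arcsec), d = B/p parsecs.
d = 27.4 / 0.0474 = 578.06 pc.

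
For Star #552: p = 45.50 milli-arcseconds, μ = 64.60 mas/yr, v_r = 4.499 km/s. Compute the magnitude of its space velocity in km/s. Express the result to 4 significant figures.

d = 1/p = 1/0.04550″ = 21.978 pc.
μ = 64.60 mas/yr = 0.06460 ″/yr.
v_t = 4.740 μ d = 4.740 × 0.06460 × 21.978 = 6.7298 km/s.
v = √(v_r² + v_t²) = √(4.499² + 6.7298²) = √65.5312 = 8.0951 km/s.

8.095 km/s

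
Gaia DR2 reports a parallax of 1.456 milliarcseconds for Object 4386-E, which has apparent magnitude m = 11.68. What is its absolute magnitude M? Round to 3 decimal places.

M = 2.496

d = 1/p = 1/0.001456″ = 686.81 pc.
m − M = 5 log₁₀(686.81) − 5 = 14.1842 − 5 = 9.1842.
M = m − (m − M) = 11.68 − 9.1842 = 2.496.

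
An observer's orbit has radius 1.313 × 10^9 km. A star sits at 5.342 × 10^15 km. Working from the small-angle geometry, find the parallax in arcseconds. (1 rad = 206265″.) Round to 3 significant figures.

θ ≈ B/d = (1.313 × 10^9) / (5.342 × 10^15) = 2.4579 × 10^-7 rad.
In arcseconds: 2.4579 × 10^-7 × 206265 = 0.050698″.

0.0507 arcsec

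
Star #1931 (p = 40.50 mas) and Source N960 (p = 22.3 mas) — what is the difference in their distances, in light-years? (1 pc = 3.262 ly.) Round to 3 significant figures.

d_A = 1/0.04050″ = 24.691 pc; d_B = 1/0.02230″ = 44.843 pc.
|d_B − d_A| = |44.843 − 24.691| = 20.152 pc = 20.152 × 3.262 ly = 65.736 ly.

65.7 ly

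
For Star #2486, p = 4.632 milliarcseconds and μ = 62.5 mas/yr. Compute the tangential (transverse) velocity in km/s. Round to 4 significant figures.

63.96 km/s

d = 1/p = 1/0.004632″ = 215.89 pc.
μ = 62.5 mas/yr = 0.0625 ″/yr.
v_t = 4.74 × μ × d = 4.74 × 0.0625 × 215.89 = 63.957 km/s.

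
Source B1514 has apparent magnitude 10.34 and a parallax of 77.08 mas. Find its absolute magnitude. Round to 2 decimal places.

d = 1/p = 1/0.07708″ = 12.974 pc.
m − M = 5 log₁₀(12.974) − 5 = 5.5654 − 5 = 0.5654.
M = m − (m − M) = 10.34 − 0.5654 = 9.77.

M = 9.77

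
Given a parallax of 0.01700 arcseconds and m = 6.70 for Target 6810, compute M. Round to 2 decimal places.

d = 1/p = 1/0.01700″ = 58.824 pc.
m − M = 5 log₁₀(58.824) − 5 = 8.8478 − 5 = 3.8478.
M = m − (m − M) = 6.70 − 3.8478 = 2.85.

M = 2.85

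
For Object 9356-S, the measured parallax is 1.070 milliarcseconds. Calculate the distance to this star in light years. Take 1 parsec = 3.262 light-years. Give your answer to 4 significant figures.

p = 1.070 milliarcseconds = 0.001070 arcsec.
d = 1/p = 1/0.001070 = 934.58 pc.
In light-years: 934.58 × 3.262 = 3048.6 ly.

3049 light years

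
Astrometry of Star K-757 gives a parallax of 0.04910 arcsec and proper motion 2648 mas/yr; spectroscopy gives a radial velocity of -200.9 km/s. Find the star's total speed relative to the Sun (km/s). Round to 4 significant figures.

325.1 km/s

d = 1/p = 1/0.04910″ = 20.367 pc.
μ = 2648 mas/yr = 2.648 ″/yr.
v_t = 4.740 μ d = 4.740 × 2.648 × 20.367 = 255.64 km/s.
v = √(v_r² + v_t²) = √((-200.9)² + 255.64²) = √105713 = 325.14 km/s.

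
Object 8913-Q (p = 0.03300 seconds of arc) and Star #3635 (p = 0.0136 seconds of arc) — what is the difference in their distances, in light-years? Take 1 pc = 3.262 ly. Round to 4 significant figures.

d_A = 1/0.03300″ = 30.303 pc; d_B = 1/0.01360″ = 73.529 pc.
|d_B − d_A| = |73.529 − 30.303| = 43.226 pc = 43.226 × 3.262 ly = 141 ly.

141.0 ly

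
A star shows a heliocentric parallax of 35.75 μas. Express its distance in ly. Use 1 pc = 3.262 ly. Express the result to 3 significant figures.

91200 ly

p = 35.75 μas = 0.00003575 arcsec.
d = 1/p = 1/0.00003575 = 27972 pc.
In light-years: 27972 × 3.262 = 91245 ly.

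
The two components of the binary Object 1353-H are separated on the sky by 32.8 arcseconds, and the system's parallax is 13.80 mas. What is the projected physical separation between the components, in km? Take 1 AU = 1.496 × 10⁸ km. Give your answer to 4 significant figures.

3.556 × 10^11 km

d = 1/p = 1/0.01380″ = 72.464 pc.
At distance d (pc), an angle of θ arcsec spans θ·d AU: s = 32.8 × 72.464 = 2376.8 AU.
= 2376.8 × 1.496 × 10⁸ km = 3.5557 × 10^11 km.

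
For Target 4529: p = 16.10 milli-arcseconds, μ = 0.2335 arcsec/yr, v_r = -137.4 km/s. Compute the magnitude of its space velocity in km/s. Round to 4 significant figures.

153.6 km/s

d = 1/p = 1/0.01610″ = 62.112 pc.
v_t = 4.740 μ d = 4.740 × 0.2335 × 62.112 = 68.745 km/s.
v = √(v_r² + v_t²) = √((-137.4)² + 68.745²) = √23604.6 = 153.64 km/s.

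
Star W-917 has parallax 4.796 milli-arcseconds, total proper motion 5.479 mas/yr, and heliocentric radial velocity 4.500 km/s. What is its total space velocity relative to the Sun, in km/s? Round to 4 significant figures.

d = 1/p = 1/0.004796″ = 208.51 pc.
μ = 5.479 mas/yr = 0.005479 ″/yr.
v_t = 4.740 μ d = 4.740 × 0.005479 × 208.51 = 5.4151 km/s.
v = √(v_r² + v_t²) = √(4.500² + 5.4151²) = √49.5733 = 7.0408 km/s.

7.041 km/s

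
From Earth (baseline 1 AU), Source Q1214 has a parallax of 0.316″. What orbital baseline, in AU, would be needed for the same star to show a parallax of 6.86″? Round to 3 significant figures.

21.7 AU

Parallax scales linearly with baseline: p ∝ B, so B = p_target / p_Earth × 1 AU.
B = 6.86 / 0.316 = 21.709 AU.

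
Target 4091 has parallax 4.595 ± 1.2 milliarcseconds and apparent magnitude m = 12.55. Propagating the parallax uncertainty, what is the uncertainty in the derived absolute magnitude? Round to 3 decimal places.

σ_M = 0.567 mag

M = m − 5 log₁₀ d + 5 = m + 5 log₁₀ p + 5, so ∂M/∂p = 5/(p ln 10).
σ_M = (5/ln 10) · (σ_p/p) = 2.1715 × 1.2/4.595 = 2.1715 × 0.26115 = 0.56709.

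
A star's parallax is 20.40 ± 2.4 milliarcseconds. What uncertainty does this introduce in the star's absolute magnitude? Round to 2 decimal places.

σ_M = 0.26 mag

M = m − 5 log₁₀ d + 5 = m + 5 log₁₀ p + 5, so ∂M/∂p = 5/(p ln 10).
σ_M = (5/ln 10) · (σ_p/p) = 2.1715 × 2.4/20.40 = 2.1715 × 0.11765 = 0.25548.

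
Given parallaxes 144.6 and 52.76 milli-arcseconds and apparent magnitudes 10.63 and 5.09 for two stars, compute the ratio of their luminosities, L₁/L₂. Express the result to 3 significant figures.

L₁/L₂ = 0.000810

d₁ = 1/p₁ = 1/0.1446″ = 6.9156 pc; d₂ = 1/p₂ = 1/0.05276″ = 18.954 pc.
M₁ = m₁ − 5 log₁₀ d₁ + 5 = 10.63 − 4.1991 + 5 = 11.4309.
M₂ = 5.09 − 6.3885 + 5 = 3.7015.
L₁/L₂ = 10^(0.4(M₂ − M₁)) = 10^(0.4 × (-7.7294)) = 10^(-3.09176) = 0.00080954.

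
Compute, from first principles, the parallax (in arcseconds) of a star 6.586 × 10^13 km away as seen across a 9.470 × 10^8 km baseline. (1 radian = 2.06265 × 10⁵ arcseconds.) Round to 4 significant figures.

2.966 arcsec

θ ≈ B/d = (9.470 × 10^8) / (6.586 × 10^13) = 1.4379 × 10^-5 rad.
In arcseconds: 1.4379 × 10^-5 × 206265 = 2.9659″.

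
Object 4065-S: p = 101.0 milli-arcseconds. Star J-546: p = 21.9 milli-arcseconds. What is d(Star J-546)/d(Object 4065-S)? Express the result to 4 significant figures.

4.612

Since d = 1/p, d_B/d_A = p_A/p_B.
= 101.0 / 21.9 = 4.6119.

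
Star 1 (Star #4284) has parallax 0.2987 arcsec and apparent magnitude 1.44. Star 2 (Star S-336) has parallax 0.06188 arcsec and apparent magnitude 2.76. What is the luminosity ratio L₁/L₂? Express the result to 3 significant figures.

L₁/L₂ = 0.145

d₁ = 1/p₁ = 1/0.2987″ = 3.3478 pc; d₂ = 1/p₂ = 1/0.06188″ = 16.16 pc.
M₁ = m₁ − 5 log₁₀ d₁ + 5 = 1.44 − 2.6238 + 5 = 3.8162.
M₂ = 2.76 − 6.0422 + 5 = 1.7178.
L₁/L₂ = 10^(0.4(M₂ − M₁)) = 10^(0.4 × (-2.0984)) = 10^(-0.83936) = 0.14476.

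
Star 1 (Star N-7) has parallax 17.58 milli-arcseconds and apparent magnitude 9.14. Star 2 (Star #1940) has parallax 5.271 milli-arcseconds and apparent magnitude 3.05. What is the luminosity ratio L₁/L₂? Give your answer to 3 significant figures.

d₁ = 1/p₁ = 1/0.01758″ = 56.883 pc; d₂ = 1/p₂ = 1/0.005271″ = 189.72 pc.
M₁ = m₁ − 5 log₁₀ d₁ + 5 = 9.14 − 8.7749 + 5 = 5.3651.
M₂ = 3.05 − 11.3906 + 5 = -3.3406.
L₁/L₂ = 10^(0.4(M₂ − M₁)) = 10^(0.4 × (-8.7057)) = 10^(-3.48228) = 0.0003294.

L₁/L₂ = 0.000329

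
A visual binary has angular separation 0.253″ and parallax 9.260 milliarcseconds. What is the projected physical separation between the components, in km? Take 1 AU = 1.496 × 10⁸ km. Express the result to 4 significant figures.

4.087 × 10^9 km

d = 1/p = 1/0.009260″ = 107.99 pc.
At distance d (pc), an angle of θ arcsec spans θ·d AU: s = 0.253 × 107.99 = 27.321 AU.
= 27.321 × 1.496 × 10⁸ km = 4.0872 × 10^9 km.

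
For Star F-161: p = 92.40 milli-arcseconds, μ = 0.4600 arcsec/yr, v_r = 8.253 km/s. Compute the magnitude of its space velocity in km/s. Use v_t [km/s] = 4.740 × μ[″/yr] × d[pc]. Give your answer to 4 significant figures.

d = 1/p = 1/0.09240″ = 10.823 pc.
v_t = 4.740 μ d = 4.740 × 0.4600 × 10.823 = 23.598 km/s.
v = √(v_r² + v_t²) = √(8.253² + 23.598²) = √624.978 = 25 km/s.

25.00 km/s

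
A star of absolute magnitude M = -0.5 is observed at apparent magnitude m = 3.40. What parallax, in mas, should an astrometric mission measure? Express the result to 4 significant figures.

16.60 mas

m − M = 3.40 − (-0.5) = 3.90.
d = 10^((m−M)/5 + 1) = 10^1.780 = 60.256 pc.
p = 1/d = 1/60.256 = 0.016596 arcsec = 16.596 mas.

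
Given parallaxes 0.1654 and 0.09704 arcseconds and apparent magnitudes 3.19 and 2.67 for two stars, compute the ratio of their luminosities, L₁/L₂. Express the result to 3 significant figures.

L₁/L₂ = 0.213

d₁ = 1/p₁ = 1/0.1654″ = 6.0459 pc; d₂ = 1/p₂ = 1/0.09704″ = 10.305 pc.
M₁ = m₁ − 5 log₁₀ d₁ + 5 = 3.19 − 3.9073 + 5 = 4.2827.
M₂ = 2.67 − 5.0652 + 5 = 2.6048.
L₁/L₂ = 10^(0.4(M₂ − M₁)) = 10^(0.4 × (-1.6779)) = 10^(-0.67116) = 0.21323.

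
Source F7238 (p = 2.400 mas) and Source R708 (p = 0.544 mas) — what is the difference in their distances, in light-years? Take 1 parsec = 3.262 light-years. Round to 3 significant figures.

d_A = 1/0.002400″ = 416.67 pc; d_B = 1/0.0005440″ = 1838.2 pc.
|d_B − d_A| = |1838.2 − 416.67| = 1421.5 pc = 1421.5 × 3.262 ly = 4636.9 ly.

4640 ly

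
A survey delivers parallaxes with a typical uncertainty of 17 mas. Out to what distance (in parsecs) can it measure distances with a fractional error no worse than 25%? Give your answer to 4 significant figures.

14.71 pc

σ_d/d = σ_p/p, so the condition is σ_p/p ≤ 0.25, i.e. p ≥ σ_p/0.25.
p_min = 17/0.25 = 68 mas = 0.068 arcsec.
d_max = 1/p_min = 1/0.068 = 14.706 pc.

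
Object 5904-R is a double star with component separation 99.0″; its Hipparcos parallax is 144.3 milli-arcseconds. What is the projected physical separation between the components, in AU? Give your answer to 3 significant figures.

d = 1/p = 1/0.1443″ = 6.93 pc.
At distance d (pc), an angle of θ arcsec spans θ·d AU: s = 99.0 × 6.93 = 686.07 AU.

686 AU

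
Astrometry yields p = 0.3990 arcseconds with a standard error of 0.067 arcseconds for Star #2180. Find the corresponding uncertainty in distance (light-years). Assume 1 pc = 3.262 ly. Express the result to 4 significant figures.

d = 1/p, so σ_d = σ_p / p².
σ_d = 0.0670 / (0.3990)² = 0.0670 / 0.1592 = 0.42085 pc = 0.42085 × 3.262 ly = 1.3728 ly.

1.373 ly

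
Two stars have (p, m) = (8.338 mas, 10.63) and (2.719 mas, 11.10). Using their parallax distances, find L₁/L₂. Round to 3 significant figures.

d₁ = 1/p₁ = 1/0.008338″ = 119.93 pc; d₂ = 1/p₂ = 1/0.002719″ = 367.78 pc.
M₁ = m₁ − 5 log₁₀ d₁ + 5 = 10.63 − 10.3946 + 5 = 5.2354.
M₂ = 11.10 − 12.8279 + 5 = 3.2721.
L₁/L₂ = 10^(0.4(M₂ − M₁)) = 10^(0.4 × (-1.9633)) = 10^(-0.78532) = 0.16394.

L₁/L₂ = 0.164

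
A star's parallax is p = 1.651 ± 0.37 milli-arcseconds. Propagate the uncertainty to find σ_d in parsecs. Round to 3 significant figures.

136 pc

d = 1/p, so σ_d = σ_p / p².
σ_d = 0.000370 / (0.001651)² = 0.000370 / 0.0000027258 = 135.74 pc.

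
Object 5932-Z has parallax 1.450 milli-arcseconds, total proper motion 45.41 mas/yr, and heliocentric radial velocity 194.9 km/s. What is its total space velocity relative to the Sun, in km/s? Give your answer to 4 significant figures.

d = 1/p = 1/0.001450″ = 689.66 pc.
μ = 45.41 mas/yr = 0.04541 ″/yr.
v_t = 4.740 μ d = 4.740 × 0.04541 × 689.66 = 148.44 km/s.
v = √(v_r² + v_t²) = √(194.9² + 148.44²) = √60020.4 = 244.99 km/s.

245.0 km/s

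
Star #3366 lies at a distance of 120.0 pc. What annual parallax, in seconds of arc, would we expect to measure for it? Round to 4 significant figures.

0.008333 arcsec

p = 1/d = 1/120 = 0.0083333 arcsec.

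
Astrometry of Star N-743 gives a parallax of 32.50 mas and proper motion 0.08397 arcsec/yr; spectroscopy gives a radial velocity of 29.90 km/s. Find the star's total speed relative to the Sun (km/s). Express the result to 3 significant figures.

d = 1/p = 1/0.03250″ = 30.769 pc.
v_t = 4.740 μ d = 4.740 × 0.08397 × 30.769 = 12.247 km/s.
v = √(v_r² + v_t²) = √(29.90² + 12.247²) = √1044 = 32.311 km/s.

32.3 km/s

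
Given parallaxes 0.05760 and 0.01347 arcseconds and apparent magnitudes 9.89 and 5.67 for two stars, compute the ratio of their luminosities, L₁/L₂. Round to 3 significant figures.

L₁/L₂ = 0.00112

d₁ = 1/p₁ = 1/0.05760″ = 17.361 pc; d₂ = 1/p₂ = 1/0.01347″ = 74.239 pc.
M₁ = m₁ − 5 log₁₀ d₁ + 5 = 9.89 − 6.1979 + 5 = 8.6921.
M₂ = 5.67 − 9.3532 + 5 = 1.3168.
L₁/L₂ = 10^(0.4(M₂ − M₁)) = 10^(0.4 × (-7.3753)) = 10^(-2.95012) = 0.0011217.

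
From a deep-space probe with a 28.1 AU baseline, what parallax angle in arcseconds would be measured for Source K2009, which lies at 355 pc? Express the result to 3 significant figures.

p (arcsec) = B (AU) / d (pc).
p = 28.1 / 355 = 0.079155 arcsec.

0.0792 arcsec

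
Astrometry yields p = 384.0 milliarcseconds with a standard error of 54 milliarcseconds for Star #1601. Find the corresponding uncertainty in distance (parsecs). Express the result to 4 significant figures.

0.3662 pc

d = 1/p, so σ_d = σ_p / p².
σ_d = 0.0540 / (0.3840)² = 0.0540 / 0.14746 = 0.3662 pc.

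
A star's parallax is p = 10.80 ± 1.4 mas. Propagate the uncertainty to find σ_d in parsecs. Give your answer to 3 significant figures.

12.0 pc

d = 1/p, so σ_d = σ_p / p².
σ_d = 0.00140 / (0.01080)² = 0.00140 / 0.00011664 = 12.003 pc.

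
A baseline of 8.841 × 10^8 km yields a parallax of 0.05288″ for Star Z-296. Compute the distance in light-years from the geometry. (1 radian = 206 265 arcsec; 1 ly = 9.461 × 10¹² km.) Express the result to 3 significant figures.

θ = 0.05288″ = 0.05288/206265 = 2.5637 × 10^-7 rad.
d = B/θ = (8.841 × 10^8) / (2.5637 × 10^-7) = 3.4485 × 10^15 km = (3.4485 × 10^15) / (9.461 × 10^12) ly = 364.5 ly.

365 ly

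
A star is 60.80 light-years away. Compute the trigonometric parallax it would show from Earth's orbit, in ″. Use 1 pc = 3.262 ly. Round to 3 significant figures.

0.0537 ″

d = 60.80 ly ÷ 3.262 = 18.639 pc.
p = 1/d = 1/18.639 = 0.053651 arcsec.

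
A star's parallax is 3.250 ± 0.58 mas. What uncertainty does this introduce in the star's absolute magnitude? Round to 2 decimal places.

M = m − 5 log₁₀ d + 5 = m + 5 log₁₀ p + 5, so ∂M/∂p = 5/(p ln 10).
σ_M = (5/ln 10) · (σ_p/p) = 2.1715 × 0.58/3.250 = 2.1715 × 0.17846 = 0.38753.

σ_M = 0.39 mag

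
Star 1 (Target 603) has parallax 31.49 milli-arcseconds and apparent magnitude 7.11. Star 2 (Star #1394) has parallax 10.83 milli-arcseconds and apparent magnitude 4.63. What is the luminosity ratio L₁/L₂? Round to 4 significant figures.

L₁/L₂ = 0.01205

d₁ = 1/p₁ = 1/0.03149″ = 31.756 pc; d₂ = 1/p₂ = 1/0.01083″ = 92.336 pc.
M₁ = m₁ − 5 log₁₀ d₁ + 5 = 7.11 − 7.5091 + 5 = 4.6009.
M₂ = 4.63 − 9.8269 + 5 = -0.1969.
L₁/L₂ = 10^(0.4(M₂ − M₁)) = 10^(0.4 × (-4.7978)) = 10^(-1.91912) = 0.012047.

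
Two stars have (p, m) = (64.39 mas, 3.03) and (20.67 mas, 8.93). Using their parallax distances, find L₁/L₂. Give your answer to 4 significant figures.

d₁ = 1/p₁ = 1/0.06439″ = 15.53 pc; d₂ = 1/p₂ = 1/0.02067″ = 48.379 pc.
M₁ = m₁ − 5 log₁₀ d₁ + 5 = 3.03 − 5.9559 + 5 = 2.0741.
M₂ = 8.93 − 8.4233 + 5 = 5.5067.
L₁/L₂ = 10^(0.4(M₂ − M₁)) = 10^(0.4 × 3.4326) = 10^1.37304 = 23.607.

L₁/L₂ = 23.61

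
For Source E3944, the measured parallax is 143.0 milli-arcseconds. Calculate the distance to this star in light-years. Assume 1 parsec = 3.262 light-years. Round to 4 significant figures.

p = 143.0 milli-arcseconds = 0.1430 arcsec.
d = 1/p = 1/0.1430 = 6.993 pc.
In light-years: 6.993 × 3.262 = 22.811 ly.

22.81 light years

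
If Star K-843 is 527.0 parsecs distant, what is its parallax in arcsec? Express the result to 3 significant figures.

p = 1/d = 1/527 = 0.0018975 arcsec.

0.00190 arcsec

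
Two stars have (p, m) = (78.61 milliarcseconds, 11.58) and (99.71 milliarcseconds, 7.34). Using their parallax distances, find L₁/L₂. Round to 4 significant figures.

d₁ = 1/p₁ = 1/0.07861″ = 12.721 pc; d₂ = 1/p₂ = 1/0.09971″ = 10.029 pc.
M₁ = m₁ − 5 log₁₀ d₁ + 5 = 11.58 − 5.5226 + 5 = 11.0574.
M₂ = 7.34 − 5.0063 + 5 = 7.3337.
L₁/L₂ = 10^(0.4(M₂ − M₁)) = 10^(0.4 × (-3.7237)) = 10^(-1.48948) = 0.032398.

L₁/L₂ = 0.03240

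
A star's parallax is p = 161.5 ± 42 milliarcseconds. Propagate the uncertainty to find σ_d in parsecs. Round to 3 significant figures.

1.61 pc

d = 1/p, so σ_d = σ_p / p².
σ_d = 0.0420 / (0.1615)² = 0.0420 / 0.026082 = 1.6103 pc.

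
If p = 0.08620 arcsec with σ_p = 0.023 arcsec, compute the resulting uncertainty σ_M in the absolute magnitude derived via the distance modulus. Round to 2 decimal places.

M = m − 5 log₁₀ d + 5 = m + 5 log₁₀ p + 5, so ∂M/∂p = 5/(p ln 10).
σ_M = (5/ln 10) · (σ_p/p) = 2.1715 × 0.023/0.08620 = 2.1715 × 0.26682 = 0.5794.

σ_M = 0.58 mag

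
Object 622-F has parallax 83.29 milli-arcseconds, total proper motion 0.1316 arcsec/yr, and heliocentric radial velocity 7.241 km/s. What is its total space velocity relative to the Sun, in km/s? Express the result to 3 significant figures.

10.4 km/s

d = 1/p = 1/0.08329″ = 12.006 pc.
v_t = 4.740 μ d = 4.740 × 0.1316 × 12.006 = 7.4892 km/s.
v = √(v_r² + v_t²) = √(7.241² + 7.4892²) = √108.52 = 10.417 km/s.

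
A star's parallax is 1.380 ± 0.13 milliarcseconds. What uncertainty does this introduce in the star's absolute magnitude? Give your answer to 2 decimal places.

M = m − 5 log₁₀ d + 5 = m + 5 log₁₀ p + 5, so ∂M/∂p = 5/(p ln 10).
σ_M = (5/ln 10) · (σ_p/p) = 2.1715 × 0.13/1.380 = 2.1715 × 0.094203 = 0.20456.

σ_M = 0.20 mag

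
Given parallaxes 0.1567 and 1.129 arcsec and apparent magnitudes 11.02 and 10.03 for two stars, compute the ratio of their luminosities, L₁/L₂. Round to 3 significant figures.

d₁ = 1/p₁ = 1/0.1567″ = 6.3816 pc; d₂ = 1/p₂ = 1/1.129″ = 0.88574 pc.
M₁ = m₁ − 5 log₁₀ d₁ + 5 = 11.02 − 4.0246 + 5 = 11.9954.
M₂ = 10.03 − (-0.2635) + 5 = 15.2935.
L₁/L₂ = 10^(0.4(M₂ − M₁)) = 10^(0.4 × 3.2981) = 10^1.31924 = 20.856.

L₁/L₂ = 20.9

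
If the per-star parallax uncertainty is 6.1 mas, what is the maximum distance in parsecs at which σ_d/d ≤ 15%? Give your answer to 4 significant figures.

24.59 pc

σ_d/d = σ_p/p, so the condition is σ_p/p ≤ 0.15, i.e. p ≥ σ_p/0.15.
p_min = 6.1/0.15 = 40.667 mas = 0.040667 arcsec.
d_max = 1/p_min = 1/0.040667 = 24.59 pc.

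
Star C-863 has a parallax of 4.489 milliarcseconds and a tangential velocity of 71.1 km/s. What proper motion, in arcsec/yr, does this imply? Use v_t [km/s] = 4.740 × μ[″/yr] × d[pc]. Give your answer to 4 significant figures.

d = 1/p = 1/0.004489″ = 222.77 pc.
μ = v_t / (4.74 d) = 71.1 / (4.74 × 222.77) = 71.1 / 1055.9 = 0.067336 ″/yr.

0.06734 arcsec/yr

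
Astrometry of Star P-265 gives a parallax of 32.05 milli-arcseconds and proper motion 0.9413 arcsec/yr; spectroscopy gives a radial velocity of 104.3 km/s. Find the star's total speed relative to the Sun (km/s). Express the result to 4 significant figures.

d = 1/p = 1/0.03205″ = 31.201 pc.
v_t = 4.740 μ d = 4.740 × 0.9413 × 31.201 = 139.21 km/s.
v = √(v_r² + v_t²) = √(104.3² + 139.21²) = √30257.9 = 173.95 km/s.

174.0 km/s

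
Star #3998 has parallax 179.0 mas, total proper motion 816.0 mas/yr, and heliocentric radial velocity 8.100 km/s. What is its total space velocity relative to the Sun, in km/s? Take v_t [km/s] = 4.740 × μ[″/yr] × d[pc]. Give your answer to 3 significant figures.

d = 1/p = 1/0.1790″ = 5.5866 pc.
μ = 816.0 mas/yr = 0.8160 ″/yr.
v_t = 4.740 μ d = 4.740 × 0.8160 × 5.5866 = 21.608 km/s.
v = √(v_r² + v_t²) = √(8.100² + 21.608²) = √532.516 = 23.076 km/s.

23.1 km/s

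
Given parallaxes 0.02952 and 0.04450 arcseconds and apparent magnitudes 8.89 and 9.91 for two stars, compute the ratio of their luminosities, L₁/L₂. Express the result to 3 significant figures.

d₁ = 1/p₁ = 1/0.02952″ = 33.875 pc; d₂ = 1/p₂ = 1/0.04450″ = 22.472 pc.
M₁ = m₁ − 5 log₁₀ d₁ + 5 = 8.89 − 7.6494 + 5 = 6.2406.
M₂ = 9.91 − 6.7582 + 5 = 8.1518.
L₁/L₂ = 10^(0.4(M₂ − M₁)) = 10^(0.4 × 1.9112) = 10^0.76448 = 5.8141.

L₁/L₂ = 5.81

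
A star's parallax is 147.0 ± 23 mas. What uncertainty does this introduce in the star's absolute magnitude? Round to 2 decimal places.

M = m − 5 log₁₀ d + 5 = m + 5 log₁₀ p + 5, so ∂M/∂p = 5/(p ln 10).
σ_M = (5/ln 10) · (σ_p/p) = 2.1715 × 23/147.0 = 2.1715 × 0.15646 = 0.33975.

σ_M = 0.34 mag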